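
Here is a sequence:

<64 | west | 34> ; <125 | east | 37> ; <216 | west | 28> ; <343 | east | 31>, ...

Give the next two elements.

First coordinate goes 64, 125, 216, 343 → 512 → 729 (perfect cubes: 4³, 5³, 6³, …).
Direction goes west, east, west, east → west → east (alternates west ↔ east).
For the third coordinate, alternating steps +3, −9, +3, −9, …: 34, 37, 28, 31 → 22 → 25.
Putting the parts together: <512 | west | 22> and then <729 | east | 25>.

<512 | west | 22>, <729 | east | 25>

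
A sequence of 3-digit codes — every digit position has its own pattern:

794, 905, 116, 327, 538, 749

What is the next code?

950

First digit: +2 each step, mod 10; 7, 9, 1, 3, 5, 7 → 9.
Second digit: +1 each step, mod 10, so 9, 0, 1, 2, 3, 4 → 5.
Third digit: +1 each step, mod 10, so 4, 5, 6, 7, 8, 9 → 0.
Putting it together: 950.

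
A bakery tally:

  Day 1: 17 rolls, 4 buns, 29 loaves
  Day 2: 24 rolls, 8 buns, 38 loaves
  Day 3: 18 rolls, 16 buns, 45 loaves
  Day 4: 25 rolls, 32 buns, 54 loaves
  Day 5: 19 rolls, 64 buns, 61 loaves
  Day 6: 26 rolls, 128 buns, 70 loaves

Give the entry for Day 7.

For the rolls, alternating steps +7, −6, +7, −6, …: 17, 24, 18, 25, 19, 26 → 20.
Buns: ×2 each step, so 4, 8, 16, 32, 64, 128 → 256.
Loaves goes 29, 38, 45, 54, 61, 70 → 77 (alternating steps +9, +7, +9, +7, …).
Putting it together: 20 rolls, 256 buns, 77 loaves.

20 rolls, 256 buns, 77 loaves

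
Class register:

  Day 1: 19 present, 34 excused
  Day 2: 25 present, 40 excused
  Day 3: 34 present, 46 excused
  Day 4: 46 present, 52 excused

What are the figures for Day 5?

61 present, 58 excused

Present: differences are 6, 9, 12, … (increasing by 3 each time), so 19, 25, 34, 46 → 61.
Excused: +6 each step; 34, 40, 46, 52 → 58.
Putting it together: 61 present, 58 excused.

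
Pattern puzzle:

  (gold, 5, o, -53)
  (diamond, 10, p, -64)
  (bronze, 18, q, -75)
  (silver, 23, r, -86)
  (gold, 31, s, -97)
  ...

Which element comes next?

For the rank, repeats gold → diamond → bronze → silver: gold, diamond, bronze, silver, gold → diamond.
Second entry: alternating steps +5, +8, +5, +8, …, so 5, 10, 18, 23, 31 → 36.
Letter: o, p, q, r, s → t (letters move forward 1 place in the alphabet).
Fourth entry: -53, -64, -75, -86, -97 → -108 (−11 each step).
So the next element is (diamond, 36, t, -108).

(diamond, 36, t, -108)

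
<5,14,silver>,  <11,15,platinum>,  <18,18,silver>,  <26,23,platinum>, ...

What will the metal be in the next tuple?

Metal goes silver, platinum, silver, platinum → silver (alternates silver ↔ platinum).

silver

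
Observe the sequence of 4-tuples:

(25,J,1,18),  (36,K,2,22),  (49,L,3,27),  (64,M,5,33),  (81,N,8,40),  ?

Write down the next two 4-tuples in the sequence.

(100,O,13,48), (121,P,21,57)

For the first component, perfect squares: 5², 6², 7², …: 25, 36, 49, 64, 81 → 100 → 121.
Letter — letters move forward 1 place in the alphabet: J, K, L, M, N → O → P.
Third component: each term is the sum of the two before it; 1, 2, 3, 5, 8 → 13 → 21.
For the fourth component, differences are 4, 5, 6, … (increasing by 1 each time): 18, 22, 27, 33, 40 → 48 → 57.
So the next two 4-tuples are (100,O,13,48) and (121,P,21,57).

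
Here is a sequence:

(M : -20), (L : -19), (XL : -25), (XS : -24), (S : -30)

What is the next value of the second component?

-29

Second component: alternating steps +1, −6, +1, −6, …; -20, -19, -25, -24, -30 → -29.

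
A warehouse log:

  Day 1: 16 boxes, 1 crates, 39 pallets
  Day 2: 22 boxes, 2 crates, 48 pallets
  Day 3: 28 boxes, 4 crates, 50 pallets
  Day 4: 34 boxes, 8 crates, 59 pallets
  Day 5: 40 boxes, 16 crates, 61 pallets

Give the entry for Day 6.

Boxes — +6 each step: 16, 22, 28, 34, 40 → 46.
Crates goes 1, 2, 4, 8, 16 → 32 (×2 each step).
Pallets: 39, 48, 50, 59, 61 → 70 (alternating steps +9, +2, +9, +2, …).
Combining the parts gives 46 boxes, 32 crates, 70 pallets.

46 boxes, 32 crates, 70 pallets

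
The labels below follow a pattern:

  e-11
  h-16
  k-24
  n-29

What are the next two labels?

q-37, t-42

Letter: letters move forward 3 places in the alphabet, so e, h, k, n → q → t.
Second component: alternating steps +5, +8, +5, +8, …, so 11, 16, 24, 29 → 37 → 42.
Putting the parts together: q-37 and then t-42.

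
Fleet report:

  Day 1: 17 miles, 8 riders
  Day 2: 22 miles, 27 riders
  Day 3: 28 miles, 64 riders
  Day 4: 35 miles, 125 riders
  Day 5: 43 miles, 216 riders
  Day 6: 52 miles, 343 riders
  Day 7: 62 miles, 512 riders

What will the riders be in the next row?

Riders — perfect cubes: 2³, 3³, 4³, …: 8, 27, 64, 125, 216, 343, 512 → 729.

729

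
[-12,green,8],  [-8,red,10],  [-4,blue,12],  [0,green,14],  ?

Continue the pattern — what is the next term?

[4,red,16]

First entry: -12, -8, -4, 0 → 4 (+4 each step).
Colour: repeats green → red → blue; green, red, blue, green → red.
Third entry: +2 each step; 8, 10, 12, 14 → 16.
Putting it together: [4,red,16].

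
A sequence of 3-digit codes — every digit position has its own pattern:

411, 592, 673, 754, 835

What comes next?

First digit — +1 each step, mod 10: 4, 5, 6, 7, 8 → 9.
Second digit: −2 each step, mod 10, so 1, 9, 7, 5, 3 → 1.
Third digit: +1 each step, mod 10; 1, 2, 3, 4, 5 → 6.
Putting it together: 916.

916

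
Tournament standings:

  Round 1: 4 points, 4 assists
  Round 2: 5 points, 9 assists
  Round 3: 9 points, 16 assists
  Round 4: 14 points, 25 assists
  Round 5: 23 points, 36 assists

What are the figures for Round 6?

37 points, 49 assists

Points — each term is the sum of the two before it: 4, 5, 9, 14, 23 → 37.
Assists — perfect squares: 2², 3², 4², …: 4, 9, 16, 25, 36 → 49.
Combining the parts gives 37 points, 49 assists.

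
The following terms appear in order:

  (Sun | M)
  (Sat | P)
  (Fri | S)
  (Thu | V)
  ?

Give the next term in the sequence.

(Wed | Y)

For the day, runs backward through the weekdays Mon→Sun: Sun, Sat, Fri, Thu → Wed.
Letter: letters move forward 3 places in the alphabet; M, P, S, V → Y.
Combining the parts gives (Wed | Y).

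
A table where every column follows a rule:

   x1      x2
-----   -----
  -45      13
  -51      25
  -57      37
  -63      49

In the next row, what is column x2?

Column x2 — +12 each step: 13, 25, 37, 49 → 61.

61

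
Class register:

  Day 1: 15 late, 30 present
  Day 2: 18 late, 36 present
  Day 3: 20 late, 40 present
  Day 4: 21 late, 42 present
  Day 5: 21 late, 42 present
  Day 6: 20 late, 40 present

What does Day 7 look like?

18 late, 36 present

Late — differences are 3, 2, 1, … (decreasing by 1 each time): 15, 18, 20, 21, 21, 20 → 18.
Present — always 2 × the late: 30, 36, 40, 42, 42, 40 → 36.
So the next row is 18 late, 36 present.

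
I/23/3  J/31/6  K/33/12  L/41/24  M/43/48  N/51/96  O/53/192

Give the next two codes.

Letter — letters move forward 1 place in the alphabet: I, J, K, L, M, N, O → P → Q.
Second component — alternating steps +8, +2, +8, +2, …: 23, 31, 33, 41, 43, 51, 53 → 61 → 63.
Third component — ×2 each step: 3, 6, 12, 24, 48, 96, 192 → 384 → 768.
Putting the parts together: P/61/384 and then Q/63/768.

P/61/384 then Q/63/768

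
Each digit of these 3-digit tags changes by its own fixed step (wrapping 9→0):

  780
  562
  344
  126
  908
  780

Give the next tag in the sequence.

562

First digit: −2 each step, mod 10, so 7, 5, 3, 1, 9, 7 → 5.
Second digit — −2 each step, mod 10: 8, 6, 4, 2, 0, 8 → 6.
For the third digit, +2 each step, mod 10: 0, 2, 4, 6, 8, 0 → 2.
Putting it together: 562.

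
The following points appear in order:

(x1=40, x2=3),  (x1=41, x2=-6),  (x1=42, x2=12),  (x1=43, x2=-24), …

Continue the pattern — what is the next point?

(x1=44, x2=48)

X1: +1 each step; 40, 41, 42, 43 → 44.
X2: ×(-2) each step; 3, -6, 12, -24 → 48.
Putting it together: (x1=44, x2=48).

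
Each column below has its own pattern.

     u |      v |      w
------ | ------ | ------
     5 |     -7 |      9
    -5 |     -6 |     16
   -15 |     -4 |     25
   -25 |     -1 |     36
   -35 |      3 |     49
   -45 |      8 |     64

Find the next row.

Column u goes 5, -5, -15, -25, -35, -45 → -55 (−10 each step).
For the column v, differences are 1, 2, 3, … (increasing by 1 each time): -7, -6, -4, -1, 3, 8 → 14.
Column w: perfect squares: 3², 4², 5², …, so 9, 16, 25, 36, 49, 64 → 81.
Putting it together: -55  14  81.

-55  14  81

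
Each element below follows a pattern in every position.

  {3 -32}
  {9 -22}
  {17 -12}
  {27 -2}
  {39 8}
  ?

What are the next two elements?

{53 18}, {69 28}

First component — differences are 6, 8, 10, … (increasing by 2 each time): 3, 9, 17, 27, 39 → 53 → 69.
For the second component, +10 each step: -32, -22, -12, -2, 8 → 18 → 28.
So the next two elements are {53 18} and {69 28}.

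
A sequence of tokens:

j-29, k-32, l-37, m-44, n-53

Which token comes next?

Letter: j, k, l, m, n → o (letters move forward 1 place in the alphabet).
Second component: differences are 3, 5, 7, … (increasing by 2 each time), so 29, 32, 37, 44, 53 → 64.
Combining the parts gives o-64.

o-64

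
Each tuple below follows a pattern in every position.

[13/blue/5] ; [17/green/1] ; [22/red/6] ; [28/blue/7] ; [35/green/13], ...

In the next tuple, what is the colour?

red

For the colour, repeats blue → green → red: blue, green, red, blue, green → red.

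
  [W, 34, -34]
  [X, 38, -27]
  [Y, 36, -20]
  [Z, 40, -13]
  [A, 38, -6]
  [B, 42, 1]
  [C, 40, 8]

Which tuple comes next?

[D, 44, 15]

Letter: W, X, Y, Z, A, B, C → D (letters move forward 1 place in the alphabet, wrapping Z→A).
Second coordinate: 34, 38, 36, 40, 38, 42, 40 → 44 (alternating steps +4, −2, +4, −2, …).
Third coordinate: -34, -27, -20, -13, -6, 1, 8 → 15 (+7 each step).
Putting it together: [D, 44, 15].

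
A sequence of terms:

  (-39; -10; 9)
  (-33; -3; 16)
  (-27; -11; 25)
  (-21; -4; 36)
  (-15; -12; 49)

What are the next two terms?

First entry — +6 each step: -39, -33, -27, -21, -15 → -9 → -3.
Second entry: alternating steps +7, −8, +7, −8, …; -10, -3, -11, -4, -12 → -5 → -13.
Third entry — perfect squares: 3², 4², 5², …: 9, 16, 25, 36, 49 → 64 → 81.
Putting the parts together: (-9; -5; 64) and then (-3; -13; 81).

(-9; -5; 64), (-3; -13; 81)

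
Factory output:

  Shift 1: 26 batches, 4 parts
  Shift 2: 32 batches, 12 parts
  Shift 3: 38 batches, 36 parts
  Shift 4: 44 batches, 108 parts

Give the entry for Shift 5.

50 batches, 324 parts

Batches: +6 each step, so 26, 32, 38, 44 → 50.
Parts: ×3 each step, so 4, 12, 36, 108 → 324.
Putting it together: 50 batches, 324 parts.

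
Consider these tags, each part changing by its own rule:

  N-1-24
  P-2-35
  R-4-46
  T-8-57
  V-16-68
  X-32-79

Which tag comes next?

For the letter, letters move forward 2 places in the alphabet: N, P, R, T, V, X → Z.
Second component goes 1, 2, 4, 8, 16, 32 → 64 (×2 each step).
For the third component, +11 each step: 24, 35, 46, 57, 68, 79 → 90.
Putting it together: Z-64-90.

Z-64-90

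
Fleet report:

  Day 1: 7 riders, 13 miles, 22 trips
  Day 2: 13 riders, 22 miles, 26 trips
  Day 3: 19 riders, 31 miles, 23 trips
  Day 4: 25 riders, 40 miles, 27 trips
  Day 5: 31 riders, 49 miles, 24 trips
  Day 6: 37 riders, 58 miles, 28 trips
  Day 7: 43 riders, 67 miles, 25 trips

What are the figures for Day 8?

Riders — +6 each step: 7, 13, 19, 25, 31, 37, 43 → 49.
Miles — +9 each step: 13, 22, 31, 40, 49, 58, 67 → 76.
Trips: alternating steps +4, −3, +4, −3, …, so 22, 26, 23, 27, 24, 28, 25 → 29.
So the next row is 49 riders, 76 miles, 29 trips.

49 riders, 76 miles, 29 trips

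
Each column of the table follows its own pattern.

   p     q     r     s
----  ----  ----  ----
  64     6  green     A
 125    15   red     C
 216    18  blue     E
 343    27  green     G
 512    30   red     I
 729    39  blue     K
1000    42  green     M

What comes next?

Column p goes 64, 125, 216, 343, 512, 729, 1000 → 1331 (perfect cubes: 4³, 5³, 6³, …).
Column q goes 6, 15, 18, 27, 30, 39, 42 → 51 (alternating steps +9, +3, +9, +3, …).
Column r: repeats green → red → blue, so green, red, blue, green, red, blue, green → red.
Column s: A, C, E, G, I, K, M → O (letters move forward 2 places in the alphabet).
Putting it together: 1331  51  red  O.

1331  51  red  O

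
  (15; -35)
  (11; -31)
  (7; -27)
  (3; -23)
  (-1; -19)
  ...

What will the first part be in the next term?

-5

First part goes 15, 11, 7, 3, -1 → -5 (−4 each step).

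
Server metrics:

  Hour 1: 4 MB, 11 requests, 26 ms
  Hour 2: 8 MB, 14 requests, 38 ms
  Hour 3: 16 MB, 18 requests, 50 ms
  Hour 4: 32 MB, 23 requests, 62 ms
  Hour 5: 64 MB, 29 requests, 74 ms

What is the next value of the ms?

For the ms, +12 each step: 26, 38, 50, 62, 74 → 86.

86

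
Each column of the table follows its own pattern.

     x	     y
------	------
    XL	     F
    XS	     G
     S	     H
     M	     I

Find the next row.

Column x: runs through clothing sizes XS→XL; XL, XS, S, M → L.
Column y: F, G, H, I → J (letters move forward 1 place in the alphabet).
Putting it together: L  J.

L  J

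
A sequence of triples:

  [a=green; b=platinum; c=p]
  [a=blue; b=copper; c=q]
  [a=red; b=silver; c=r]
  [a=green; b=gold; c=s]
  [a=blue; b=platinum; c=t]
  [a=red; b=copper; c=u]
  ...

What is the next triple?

For the a, repeats green → blue → red: green, blue, red, green, blue, red → green.
B goes platinum, copper, silver, gold, platinum, copper → silver (repeats platinum → copper → silver → gold).
C goes p, q, r, s, t, u → v (letters move forward 1 place in the alphabet).
Combining the parts gives [a=green; b=silver; c=v].

[a=green; b=silver; c=v]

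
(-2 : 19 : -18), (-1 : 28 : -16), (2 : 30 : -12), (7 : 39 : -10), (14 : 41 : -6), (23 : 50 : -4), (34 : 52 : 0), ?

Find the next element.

First component goes -2, -1, 2, 7, 14, 23, 34 → 47 (differences are 1, 3, 5, … (increasing by 2 each time)).
Second component: 19, 28, 30, 39, 41, 50, 52 → 61 (alternating steps +9, +2, +9, +2, …).
Third component goes -18, -16, -12, -10, -6, -4, 0 → 2 (alternating steps +2, +4, +2, +4, …).
So the next element is (47 : 61 : 2).

(47 : 61 : 2)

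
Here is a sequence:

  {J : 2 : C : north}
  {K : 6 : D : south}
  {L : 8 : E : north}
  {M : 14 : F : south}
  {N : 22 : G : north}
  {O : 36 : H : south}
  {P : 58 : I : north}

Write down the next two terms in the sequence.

First letter goes J, K, L, M, N, O, P → Q → R (letters move forward 1 place in the alphabet).
Second part goes 2, 6, 8, 14, 22, 36, 58 → 94 → 152 (each term is the sum of the two before it).
Second letter — letters move forward 1 place in the alphabet: C, D, E, F, G, H, I → J → K.
For the direction, alternates north ↔ south: north, south, north, south, north, south, north → south → north.
So the next two terms are {Q : 94 : J : south} and {R : 152 : K : north}.

{Q : 94 : J : south}, {R : 152 : K : north}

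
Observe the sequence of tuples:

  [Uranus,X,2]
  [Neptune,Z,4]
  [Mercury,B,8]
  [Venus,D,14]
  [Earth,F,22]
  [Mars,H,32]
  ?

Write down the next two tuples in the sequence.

[Jupiter,J,44], [Saturn,L,58]

Planet goes Uranus, Neptune, Mercury, Venus, Earth, Mars → Jupiter → Saturn (runs through the planets Mercury→Neptune).
For the letter, letters move forward 2 places in the alphabet, wrapping Z→A: X, Z, B, D, F, H → J → L.
Third value: differences are 2, 4, 6, … (increasing by 2 each time), so 2, 4, 8, 14, 22, 32 → 44 → 58.
So the next two tuples are [Jupiter,J,44] and [Saturn,L,58].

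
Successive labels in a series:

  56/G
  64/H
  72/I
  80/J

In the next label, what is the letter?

K

Letter goes G, H, I, J → K (letters move forward 1 place in the alphabet).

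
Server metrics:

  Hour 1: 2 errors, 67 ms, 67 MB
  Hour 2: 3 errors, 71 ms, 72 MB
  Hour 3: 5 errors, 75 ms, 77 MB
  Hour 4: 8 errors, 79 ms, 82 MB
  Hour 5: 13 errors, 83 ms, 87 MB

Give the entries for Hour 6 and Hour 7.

Errors: each term is the sum of the two before it, so 2, 3, 5, 8, 13 → 21 → 34.
For the ms, +4 each step: 67, 71, 75, 79, 83 → 87 → 91.
MB goes 67, 72, 77, 82, 87 → 92 → 97 (+5 each step).
So the next two lines are 21 errors, 87 ms, 92 MB and 34 errors, 91 ms, 97 MB.

21 errors, 87 ms, 92 MB; 34 errors, 91 ms, 97 MB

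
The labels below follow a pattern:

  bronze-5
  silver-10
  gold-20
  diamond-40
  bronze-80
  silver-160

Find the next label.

gold-320

Rank: repeats bronze → silver → gold → diamond, so bronze, silver, gold, diamond, bronze, silver → gold.
Second component — ×2 each step: 5, 10, 20, 40, 80, 160 → 320.
Putting it together: gold-320.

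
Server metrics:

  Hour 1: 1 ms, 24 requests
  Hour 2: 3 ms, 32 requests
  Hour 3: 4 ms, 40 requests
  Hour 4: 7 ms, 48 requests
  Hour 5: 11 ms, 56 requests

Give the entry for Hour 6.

18 ms, 64 requests

Ms: each term is the sum of the two before it; 1, 3, 4, 7, 11 → 18.
Requests goes 24, 32, 40, 48, 56 → 64 (+8 each step).
Putting it together: 18 ms, 64 requests.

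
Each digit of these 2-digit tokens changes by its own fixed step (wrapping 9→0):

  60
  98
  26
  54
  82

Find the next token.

10

First digit: +3 each step, mod 10; 6, 9, 2, 5, 8 → 1.
Second digit — −2 each step, mod 10: 0, 8, 6, 4, 2 → 0.
Combining the parts gives 10.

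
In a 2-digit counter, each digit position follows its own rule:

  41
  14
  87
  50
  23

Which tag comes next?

96

First digit: 4, 1, 8, 5, 2 → 9 (−3 each step, mod 10).
Second digit — +3 each step, mod 10: 1, 4, 7, 0, 3 → 6.
So the next tag is 96.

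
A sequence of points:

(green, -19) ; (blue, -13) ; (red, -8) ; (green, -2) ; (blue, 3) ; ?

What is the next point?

For the colour, repeats green → blue → red: green, blue, red, green, blue → red.
Second value: -19, -13, -8, -2, 3 → 9 (alternating steps +6, +5, +6, +5, …).
Combining the parts gives (red, 9).

(red, 9)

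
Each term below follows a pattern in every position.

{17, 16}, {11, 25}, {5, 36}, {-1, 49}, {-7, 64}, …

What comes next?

First slot: 17, 11, 5, -1, -7 → -13 (−6 each step).
Second slot — perfect squares: 4², 5², 6², …: 16, 25, 36, 49, 64 → 81.
Combining the parts gives {-13, 81}.

{-13, 81}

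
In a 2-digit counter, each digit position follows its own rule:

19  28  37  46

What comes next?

For the first digit, +1 each step, mod 10: 1, 2, 3, 4 → 5.
Second digit goes 9, 8, 7, 6 → 5 (−1 each step, mod 10).
So the next tag is 55.

55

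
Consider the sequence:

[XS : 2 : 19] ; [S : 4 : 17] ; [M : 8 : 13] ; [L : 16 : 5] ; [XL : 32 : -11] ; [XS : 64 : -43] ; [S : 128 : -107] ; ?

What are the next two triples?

[M : 256 : -235], [L : 512 : -491]

Size: repeats XS → S → M → L → XL; XS, S, M, L, XL, XS, S → M → L.
For the second value, ×2 each step: 2, 4, 8, 16, 32, 64, 128 → 256 → 512.
Third value: 19, 17, 13, 5, -11, -43, -107 → -235 → -491 (together with the second value always sums to 21).
Putting the parts together: [M : 256 : -235] and then [L : 512 : -491].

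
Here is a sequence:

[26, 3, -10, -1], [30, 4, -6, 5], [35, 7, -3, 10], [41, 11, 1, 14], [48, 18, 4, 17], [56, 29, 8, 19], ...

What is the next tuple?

[65, 47, 11, 20]

First component: differences are 4, 5, 6, … (increasing by 1 each time), so 26, 30, 35, 41, 48, 56 → 65.
Second component: each term is the sum of the two before it; 3, 4, 7, 11, 18, 29 → 47.
Third component goes -10, -6, -3, 1, 4, 8 → 11 (alternating steps +4, +3, +4, +3, …).
Fourth component goes -1, 5, 10, 14, 17, 19 → 20 (differences are 6, 5, 4, … (decreasing by 1 each time)).
Putting it together: [65, 47, 11, 20].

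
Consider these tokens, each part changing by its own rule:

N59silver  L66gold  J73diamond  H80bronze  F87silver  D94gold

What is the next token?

Letter: N, L, J, H, F, D → B (letters move back 2 places in the alphabet).
Second component: 59, 66, 73, 80, 87, 94 → 101 (+7 each step).
For the rank, repeats silver → gold → diamond → bronze: silver, gold, diamond, bronze, silver, gold → diamond.
Combining the parts gives B101diamond.

B101diamond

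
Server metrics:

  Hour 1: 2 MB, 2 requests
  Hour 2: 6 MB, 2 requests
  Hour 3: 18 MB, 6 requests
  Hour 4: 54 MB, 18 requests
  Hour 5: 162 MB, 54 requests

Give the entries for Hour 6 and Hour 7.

MB: ×3 each step; 2, 6, 18, 54, 162 → 486 → 1458.
Requests — always the previous value of the MB: 2, 2, 6, 18, 54 → 162 → 486.
So the next two records are 486 MB, 162 requests and 1458 MB, 486 requests.

486 MB, 162 requests; 1458 MB, 486 requests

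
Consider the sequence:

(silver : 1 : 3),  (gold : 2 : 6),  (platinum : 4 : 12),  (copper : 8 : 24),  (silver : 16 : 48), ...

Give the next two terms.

(gold : 32 : 96), (platinum : 64 : 192)

Metal — repeats silver → gold → platinum → copper: silver, gold, platinum, copper, silver → gold → platinum.
Second part — ×2 each step: 1, 2, 4, 8, 16 → 32 → 64.
Third part: always 3 × the second part, so 3, 6, 12, 24, 48 → 96 → 192.
So the next two terms are (gold : 32 : 96) and (platinum : 64 : 192).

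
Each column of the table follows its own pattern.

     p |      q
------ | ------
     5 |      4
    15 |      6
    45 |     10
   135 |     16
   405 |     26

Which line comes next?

For the column p, ×3 each step: 5, 15, 45, 135, 405 → 1215.
Column q: each term is the sum of the two before it, so 4, 6, 10, 16, 26 → 42.
Combining the parts gives 1215  42.

1215  42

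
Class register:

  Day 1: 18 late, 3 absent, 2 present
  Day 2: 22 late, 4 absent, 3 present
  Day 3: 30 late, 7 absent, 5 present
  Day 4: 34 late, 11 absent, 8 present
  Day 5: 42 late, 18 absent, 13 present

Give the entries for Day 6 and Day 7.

Late: alternating steps +4, +8, +4, +8, …, so 18, 22, 30, 34, 42 → 46 → 54.
Absent: each term is the sum of the two before it, so 3, 4, 7, 11, 18 → 29 → 47.
Present goes 2, 3, 5, 8, 13 → 21 → 34 (each term is the sum of the two before it).
So the next two lines are 46 late, 29 absent, 21 present and 54 late, 47 absent, 34 present.

46 late, 29 absent, 21 present; 54 late, 47 absent, 34 present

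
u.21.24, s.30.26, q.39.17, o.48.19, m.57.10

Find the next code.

Letter: letters move back 2 places in the alphabet; u, s, q, o, m → k.
Second component: +9 each step; 21, 30, 39, 48, 57 → 66.
Third component: alternating steps +2, −9, +2, −9, …; 24, 26, 17, 19, 10 → 12.
Putting it together: k.66.12.

k.66.12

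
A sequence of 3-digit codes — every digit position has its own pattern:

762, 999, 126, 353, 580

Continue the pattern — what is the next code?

717

First digit goes 7, 9, 1, 3, 5 → 7 (+2 each step, mod 10).
Second digit: +3 each step, mod 10; 6, 9, 2, 5, 8 → 1.
Third digit: −3 each step, mod 10, so 2, 9, 6, 3, 0 → 7.
Combining the parts gives 717.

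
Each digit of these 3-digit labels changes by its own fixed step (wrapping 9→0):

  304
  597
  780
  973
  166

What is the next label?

359

First digit goes 3, 5, 7, 9, 1 → 3 (+2 each step, mod 10).
Second digit: −1 each step, mod 10; 0, 9, 8, 7, 6 → 5.
Third digit: 4, 7, 0, 3, 6 → 9 (+3 each step, mod 10).
So the next label is 359.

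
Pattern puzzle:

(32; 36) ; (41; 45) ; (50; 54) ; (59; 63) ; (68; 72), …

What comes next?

First component goes 32, 41, 50, 59, 68 → 77 (+9 each step).
Second component: always 4 more than the first component, so 36, 45, 54, 63, 72 → 81.
Combining the parts gives (77; 81).

(77; 81)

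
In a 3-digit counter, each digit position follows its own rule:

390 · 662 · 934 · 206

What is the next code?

First digit — +3 each step, mod 10: 3, 6, 9, 2 → 5.
Second digit — −3 each step, mod 10: 9, 6, 3, 0 → 7.
Third digit — +2 each step, mod 10: 0, 2, 4, 6 → 8.
Putting it together: 578.

578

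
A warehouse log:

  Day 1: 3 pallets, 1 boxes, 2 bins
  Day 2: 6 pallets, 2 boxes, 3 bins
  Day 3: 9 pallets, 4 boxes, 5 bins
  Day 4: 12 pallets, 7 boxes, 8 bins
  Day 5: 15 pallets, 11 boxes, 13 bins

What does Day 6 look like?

18 pallets, 16 boxes, 21 bins

For the pallets, +3 each step: 3, 6, 9, 12, 15 → 18.
Boxes — differences are 1, 2, 3, … (increasing by 1 each time): 1, 2, 4, 7, 11 → 16.
Bins goes 2, 3, 5, 8, 13 → 21 (each term is the sum of the two before it).
Putting it together: 18 pallets, 16 boxes, 21 bins.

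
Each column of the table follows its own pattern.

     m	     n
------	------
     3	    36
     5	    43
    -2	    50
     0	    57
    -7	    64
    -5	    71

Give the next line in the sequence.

Column m: 3, 5, -2, 0, -7, -5 → -12 (alternating steps +2, −7, +2, −7, …).
Column n goes 36, 43, 50, 57, 64, 71 → 78 (+7 each step).
Putting it together: -12  78.

-12  78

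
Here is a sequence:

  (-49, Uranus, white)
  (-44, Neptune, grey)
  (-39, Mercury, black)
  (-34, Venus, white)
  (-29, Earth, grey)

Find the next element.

(-24, Mars, black)

First coordinate goes -49, -44, -39, -34, -29 → -24 (+5 each step).
Planet — runs through the planets Mercury→Neptune: Uranus, Neptune, Mercury, Venus, Earth → Mars.
Shade: white, grey, black, white, grey → black (repeats white → grey → black).
So the next element is (-24, Mars, black).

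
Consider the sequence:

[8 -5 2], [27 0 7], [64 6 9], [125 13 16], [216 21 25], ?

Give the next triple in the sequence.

[343 30 41]

First slot goes 8, 27, 64, 125, 216 → 343 (perfect cubes: 2³, 3³, 4³, …).
Second slot goes -5, 0, 6, 13, 21 → 30 (differences are 5, 6, 7, … (increasing by 1 each time)).
For the third slot, each term is the sum of the two before it: 2, 7, 9, 16, 25 → 41.
So the next triple is [343 30 41].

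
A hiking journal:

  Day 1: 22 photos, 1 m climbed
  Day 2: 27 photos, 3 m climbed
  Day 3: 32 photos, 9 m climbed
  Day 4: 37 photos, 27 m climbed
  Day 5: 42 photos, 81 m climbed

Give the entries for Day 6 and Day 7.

Photos — +5 each step: 22, 27, 32, 37, 42 → 47 → 52.
M climbed goes 1, 3, 9, 27, 81 → 243 → 729 (×3 each step).
So the next two lines are 47 photos, 243 m climbed and 52 photos, 729 m climbed.

47 photos, 243 m climbed; 52 photos, 729 m climbed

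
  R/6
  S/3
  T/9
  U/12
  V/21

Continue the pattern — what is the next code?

Letter — letters move forward 1 place in the alphabet: R, S, T, U, V → W.
Second component — each term is the sum of the two before it: 6, 3, 9, 12, 21 → 33.
So the next code is W/33.

W/33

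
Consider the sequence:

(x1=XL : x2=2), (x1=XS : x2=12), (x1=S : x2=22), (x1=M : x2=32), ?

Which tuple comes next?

X1 — runs through clothing sizes XS→XL: XL, XS, S, M → L.
X2: +10 each step; 2, 12, 22, 32 → 42.
Combining the parts gives (x1=L : x2=42).

(x1=L : x2=42)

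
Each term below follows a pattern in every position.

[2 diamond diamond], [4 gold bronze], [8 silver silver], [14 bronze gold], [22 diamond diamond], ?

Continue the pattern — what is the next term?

First part — differences are 2, 4, 6, … (increasing by 2 each time): 2, 4, 8, 14, 22 → 32.
First rank: diamond, gold, silver, bronze, diamond → gold (repeats diamond → gold → silver → bronze).
Second rank: repeats diamond → bronze → silver → gold, so diamond, bronze, silver, gold, diamond → bronze.
Putting it together: [32 gold bronze].

[32 gold bronze]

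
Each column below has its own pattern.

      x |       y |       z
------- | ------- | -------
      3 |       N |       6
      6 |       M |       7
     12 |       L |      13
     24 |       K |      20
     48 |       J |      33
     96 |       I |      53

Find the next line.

192  H  86

Column x: ×2 each step, so 3, 6, 12, 24, 48, 96 → 192.
Column y goes N, M, L, K, J, I → H (letters move back 1 place in the alphabet).
Column z — each term is the sum of the two before it: 6, 7, 13, 20, 33, 53 → 86.
Putting it together: 192  H  86.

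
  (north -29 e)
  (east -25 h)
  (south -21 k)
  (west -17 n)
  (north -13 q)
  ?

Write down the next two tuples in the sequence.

Direction: repeats north → east → south → west; north, east, south, west, north → east → south.
Second coordinate: -29, -25, -21, -17, -13 → -9 → -5 (+4 each step).
Letter — letters move forward 3 places in the alphabet: e, h, k, n, q → t → w.
Putting the parts together: (east -9 t) and then (south -5 w).

(east -9 t), (south -5 w)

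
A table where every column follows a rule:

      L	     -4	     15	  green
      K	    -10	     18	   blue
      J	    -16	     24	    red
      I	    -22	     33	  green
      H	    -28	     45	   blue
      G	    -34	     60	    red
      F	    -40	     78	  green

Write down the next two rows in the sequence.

Letter — letters move back 1 place in the alphabet: L, K, J, I, H, G, F → E → D.
For the second component, −6 each step: -4, -10, -16, -22, -28, -34, -40 → -46 → -52.
Third component: differences are 3, 6, 9, … (increasing by 3 each time); 15, 18, 24, 33, 45, 60, 78 → 99 → 123.
For the colour, repeats green → blue → red: green, blue, red, green, blue, red, green → blue → red.
So the next two rows are E  -46  99  blue and D  -52  123  red.

E  -46  99  blue; D  -52  123  red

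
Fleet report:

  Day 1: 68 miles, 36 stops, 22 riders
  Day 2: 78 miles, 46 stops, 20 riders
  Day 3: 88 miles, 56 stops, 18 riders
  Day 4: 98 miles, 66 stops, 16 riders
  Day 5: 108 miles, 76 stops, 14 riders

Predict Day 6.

118 miles, 86 stops, 12 riders

Miles: +10 each step, so 68, 78, 88, 98, 108 → 118.
Stops: +10 each step, so 36, 46, 56, 66, 76 → 86.
For the riders, −2 each step: 22, 20, 18, 16, 14 → 12.
Combining the parts gives 118 miles, 86 stops, 12 riders.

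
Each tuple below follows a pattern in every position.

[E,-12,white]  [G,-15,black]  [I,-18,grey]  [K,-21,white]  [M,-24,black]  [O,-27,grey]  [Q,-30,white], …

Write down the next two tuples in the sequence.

[S,-33,black], [U,-36,grey]

Letter: letters move forward 2 places in the alphabet; E, G, I, K, M, O, Q → S → U.
Second value goes -12, -15, -18, -21, -24, -27, -30 → -33 → -36 (−3 each step).
For the shade, repeats white → black → grey: white, black, grey, white, black, grey, white → black → grey.
So the next two tuples are [S,-33,black] and [U,-36,grey].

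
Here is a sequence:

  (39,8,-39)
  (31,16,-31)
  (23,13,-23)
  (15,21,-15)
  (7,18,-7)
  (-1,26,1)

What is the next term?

(-9,23,9)

First entry: −8 each step; 39, 31, 23, 15, 7, -1 → -9.
Second entry goes 8, 16, 13, 21, 18, 26 → 23 (alternating steps +8, −3, +8, −3, …).
Third entry: -39, -31, -23, -15, -7, 1 → 9 (always the negative of the first entry).
So the next term is (-9,23,9).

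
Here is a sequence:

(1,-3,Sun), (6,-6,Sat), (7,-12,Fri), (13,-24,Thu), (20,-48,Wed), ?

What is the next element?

(33,-96,Tue)

First entry — each term is the sum of the two before it: 1, 6, 7, 13, 20 → 33.
Second entry: ×2 each step; -3, -6, -12, -24, -48 → -96.
Day — runs backward through the weekdays Mon→Sun: Sun, Sat, Fri, Thu, Wed → Tue.
Combining the parts gives (33,-96,Tue).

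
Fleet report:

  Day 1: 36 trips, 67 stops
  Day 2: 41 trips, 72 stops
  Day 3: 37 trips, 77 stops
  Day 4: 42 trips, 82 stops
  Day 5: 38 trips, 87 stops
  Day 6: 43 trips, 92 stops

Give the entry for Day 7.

39 trips, 97 stops

Trips goes 36, 41, 37, 42, 38, 43 → 39 (alternating steps +5, −4, +5, −4, …).
Stops: +5 each step, so 67, 72, 77, 82, 87, 92 → 97.
So the next line is 39 trips, 97 stops.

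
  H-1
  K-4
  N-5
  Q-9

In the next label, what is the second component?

Second component — each term is the sum of the two before it: 1, 4, 5, 9 → 14.

14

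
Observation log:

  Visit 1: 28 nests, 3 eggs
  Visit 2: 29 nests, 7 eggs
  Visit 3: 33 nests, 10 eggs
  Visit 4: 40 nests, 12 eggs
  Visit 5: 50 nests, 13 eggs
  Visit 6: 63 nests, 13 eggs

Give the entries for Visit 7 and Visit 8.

79 nests, 12 eggs; 98 nests, 10 eggs

Nests: differences are 1, 4, 7, … (increasing by 3 each time), so 28, 29, 33, 40, 50, 63 → 79 → 98.
Eggs: differences are 4, 3, 2, … (decreasing by 1 each time); 3, 7, 10, 12, 13, 13 → 12 → 10.
Putting the parts together: 79 nests, 12 eggs and then 98 nests, 10 eggs.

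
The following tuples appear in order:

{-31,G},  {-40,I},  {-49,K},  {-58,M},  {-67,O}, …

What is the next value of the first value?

First value: −9 each step; -31, -40, -49, -58, -67 → -76.

-76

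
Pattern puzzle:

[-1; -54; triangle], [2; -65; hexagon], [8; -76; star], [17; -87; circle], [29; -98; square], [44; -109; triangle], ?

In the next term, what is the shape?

For the shape, repeats triangle → hexagon → star → circle → square: triangle, hexagon, star, circle, square, triangle → hexagon.

hexagon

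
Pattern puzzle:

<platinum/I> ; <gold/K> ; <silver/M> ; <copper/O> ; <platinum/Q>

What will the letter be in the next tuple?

Letter: letters move forward 2 places in the alphabet, so I, K, M, O, Q → S.

S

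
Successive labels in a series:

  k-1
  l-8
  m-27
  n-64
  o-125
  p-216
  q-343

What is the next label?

r-512

Letter goes k, l, m, n, o, p, q → r (letters move forward 1 place in the alphabet).
Second component: 1, 8, 27, 64, 125, 216, 343 → 512 (perfect cubes: 1³, 2³, 3³, …).
Combining the parts gives r-512.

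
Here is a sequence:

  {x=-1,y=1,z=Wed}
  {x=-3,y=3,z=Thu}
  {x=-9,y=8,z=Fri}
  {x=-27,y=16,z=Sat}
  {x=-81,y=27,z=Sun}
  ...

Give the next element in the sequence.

X: -1, -3, -9, -27, -81 → -243 (×3 each step).
Y — differences are 2, 5, 8, … (increasing by 3 each time): 1, 3, 8, 16, 27 → 41.
Z goes Wed, Thu, Fri, Sat, Sun → Mon (runs through the weekdays Mon→Sun).
Combining the parts gives {x=-243,y=41,z=Mon}.

{x=-243,y=41,z=Mon}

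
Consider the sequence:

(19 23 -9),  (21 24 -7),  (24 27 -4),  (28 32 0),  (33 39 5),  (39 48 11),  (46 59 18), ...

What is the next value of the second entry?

72

Second entry — differences are 1, 3, 5, … (increasing by 2 each time): 23, 24, 27, 32, 39, 48, 59 → 72.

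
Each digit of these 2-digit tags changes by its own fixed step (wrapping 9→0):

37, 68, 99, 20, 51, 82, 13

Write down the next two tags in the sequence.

First digit: +3 each step, mod 10, so 3, 6, 9, 2, 5, 8, 1 → 4 → 7.
Second digit goes 7, 8, 9, 0, 1, 2, 3 → 4 → 5 (+1 each step, mod 10).
So the next two tags are 44 and 75.

44 then 75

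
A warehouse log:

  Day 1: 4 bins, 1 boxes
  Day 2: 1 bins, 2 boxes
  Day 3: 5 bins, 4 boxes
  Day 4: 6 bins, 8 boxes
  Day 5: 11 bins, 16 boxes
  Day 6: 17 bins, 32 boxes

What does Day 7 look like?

Bins goes 4, 1, 5, 6, 11, 17 → 28 (each term is the sum of the two before it).
Boxes goes 1, 2, 4, 8, 16, 32 → 64 (×2 each step).
So the next line is 28 bins, 64 boxes.

28 bins, 64 boxes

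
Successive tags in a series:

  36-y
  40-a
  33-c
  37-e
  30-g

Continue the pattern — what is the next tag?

First component goes 36, 40, 33, 37, 30 → 34 (alternating steps +4, −7, +4, −7, …).
Letter: letters move forward 2 places in the alphabet, wrapping Z→A; y, a, c, e, g → i.
So the next tag is 34-i.

34-i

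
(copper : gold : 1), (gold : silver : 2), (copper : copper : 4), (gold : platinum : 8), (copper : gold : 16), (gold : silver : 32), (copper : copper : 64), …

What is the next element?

First metal: alternates copper ↔ gold; copper, gold, copper, gold, copper, gold, copper → gold.
Second metal — repeats gold → silver → copper → platinum: gold, silver, copper, platinum, gold, silver, copper → platinum.
Third entry — ×2 each step: 1, 2, 4, 8, 16, 32, 64 → 128.
So the next element is (gold : platinum : 128).

(gold : platinum : 128)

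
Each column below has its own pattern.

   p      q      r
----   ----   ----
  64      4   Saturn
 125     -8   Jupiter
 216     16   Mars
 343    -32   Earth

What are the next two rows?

512  64  Venus; 729  -128  Mercury

Column p — perfect cubes: 4³, 5³, 6³, …: 64, 125, 216, 343 → 512 → 729.
Column q: 4, -8, 16, -32 → 64 → -128 (×(-2) each step).
Column r goes Saturn, Jupiter, Mars, Earth → Venus → Mercury (runs backward through the planets Mercury→Neptune).
So the next two rows are 512  64  Venus and 729  -128  Mercury.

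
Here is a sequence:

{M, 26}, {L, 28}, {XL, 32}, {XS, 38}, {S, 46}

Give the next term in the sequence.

Size goes M, L, XL, XS, S → M (runs through clothing sizes XS→XL).
Second slot: differences are 2, 4, 6, … (increasing by 2 each time), so 26, 28, 32, 38, 46 → 56.
Combining the parts gives {M, 56}.

{M, 56}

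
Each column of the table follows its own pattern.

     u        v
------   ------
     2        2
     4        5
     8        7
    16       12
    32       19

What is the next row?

Column u — ×2 each step: 2, 4, 8, 16, 32 → 64.
Column v: 2, 5, 7, 12, 19 → 31 (each term is the sum of the two before it).
Combining the parts gives 64  31.

64  31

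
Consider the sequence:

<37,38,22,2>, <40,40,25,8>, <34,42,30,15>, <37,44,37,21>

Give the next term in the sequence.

<31,46,46,28>

First part: 37, 40, 34, 37 → 31 (alternating steps +3, −6, +3, −6, …).
Second part: 38, 40, 42, 44 → 46 (+2 each step).
For the third part, differences are 3, 5, 7, … (increasing by 2 each time): 22, 25, 30, 37 → 46.
Fourth part: 2, 8, 15, 21 → 28 (alternating steps +6, +7, +6, +7, …).
Combining the parts gives <31,46,46,28>.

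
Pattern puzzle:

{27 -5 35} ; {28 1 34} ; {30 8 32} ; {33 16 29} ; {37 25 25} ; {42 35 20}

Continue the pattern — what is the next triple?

{48 46 14}

First coordinate — differences are 1, 2, 3, … (increasing by 1 each time): 27, 28, 30, 33, 37, 42 → 48.
Second coordinate — differences are 6, 7, 8, … (increasing by 1 each time): -5, 1, 8, 16, 25, 35 → 46.
Third coordinate: together with the first coordinate always sums to 62; 35, 34, 32, 29, 25, 20 → 14.
Combining the parts gives {48 46 14}.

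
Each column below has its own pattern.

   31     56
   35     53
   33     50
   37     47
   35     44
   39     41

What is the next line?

37  38

For the first component, alternating steps +4, −2, +4, −2, …: 31, 35, 33, 37, 35, 39 → 37.
Second component: −3 each step, so 56, 53, 50, 47, 44, 41 → 38.
Putting it together: 37  38.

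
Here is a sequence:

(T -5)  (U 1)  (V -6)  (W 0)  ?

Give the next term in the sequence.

Letter goes T, U, V, W → X (letters move forward 1 place in the alphabet).
For the second slot, alternating steps +6, −7, +6, −7, …: -5, 1, -6, 0 → -7.
Putting it together: (X -7).

(X -7)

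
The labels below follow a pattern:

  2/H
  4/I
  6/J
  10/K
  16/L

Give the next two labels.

26/M then 42/N

For the first component, each term is the sum of the two before it: 2, 4, 6, 10, 16 → 26 → 42.
For the letter, letters move forward 1 place in the alphabet: H, I, J, K, L → M → N.
Putting the parts together: 26/M and then 42/N.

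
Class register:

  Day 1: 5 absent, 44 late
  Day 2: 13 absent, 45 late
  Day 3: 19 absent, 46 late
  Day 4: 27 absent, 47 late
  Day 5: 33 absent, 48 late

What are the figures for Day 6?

41 absent, 49 late

Absent: 5, 13, 19, 27, 33 → 41 (alternating steps +8, +6, +8, +6, …).
For the late, +1 each step: 44, 45, 46, 47, 48 → 49.
Putting it together: 41 absent, 49 late.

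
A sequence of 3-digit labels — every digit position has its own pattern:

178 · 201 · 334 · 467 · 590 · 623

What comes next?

756

First digit goes 1, 2, 3, 4, 5, 6 → 7 (+1 each step, mod 10).
For the second digit, +3 each step, mod 10: 7, 0, 3, 6, 9, 2 → 5.
Third digit goes 8, 1, 4, 7, 0, 3 → 6 (+3 each step, mod 10).
Putting it together: 756.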